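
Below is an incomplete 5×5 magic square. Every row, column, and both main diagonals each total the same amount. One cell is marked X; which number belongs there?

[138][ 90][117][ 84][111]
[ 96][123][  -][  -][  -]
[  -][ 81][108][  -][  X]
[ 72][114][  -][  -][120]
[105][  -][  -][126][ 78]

87

Row 1 is complete and sums to 540; that is the magic constant.
Column 1 needs 540; the known cells sum to 411, so (3,1) = 129.
Column 2 needs 540; the known cells sum to 408, so (5,2) = 132.
The remaining cell in main diagonal is (4,4) = 540 − 447 = 93.
From anti-diagonal, 540 − (111 + 108 + 114 + 105) gives (2,4) = 102.
Row 4 must total 540; the given cells sum to 399, so (4,3) = 141.
Using row 5: 105 + 132 + 126 + 78 + ? → (5,3) = 540 − 441 = 99.
Using column 3: 117 + 108 + 141 + 99 + ? → (2,3) = 540 − 465 = 75.
Column 4: 84 + 102 + 93 + 126 + ? = 540, so (3,4) = 135.
Row 2 needs 540; the known cells sum to 396, so (2,5) = 144.
The remaining cell in row 3 is (3,5) = 540 − 453 = 87.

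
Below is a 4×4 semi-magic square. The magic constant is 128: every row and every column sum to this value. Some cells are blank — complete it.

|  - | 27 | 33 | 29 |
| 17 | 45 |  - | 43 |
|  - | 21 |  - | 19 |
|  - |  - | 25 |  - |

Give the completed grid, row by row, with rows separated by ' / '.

39 27 33 29 / 17 45 23 43 / 41 21 47 19 / 31 35 25 37

Row 1: 27 + 33 + 29 + ? = 128, so (1,1) = 39.
From row 2, 128 − (17 + 45 + 43) gives (2,3) = 23.
The remaining cell in column 2 is (4,2) = 128 − 93 = 35.
Column 3: 33 + 23 + 25 + ? = 128, so (3,3) = 47.
Column 4: 29 + 43 + 19 + ? = 128, so (4,4) = 37.
Row 3 needs 128; the known cells sum to 87, so (3,1) = 41.
The remaining cell in row 4 is (4,1) = 128 − 97 = 31.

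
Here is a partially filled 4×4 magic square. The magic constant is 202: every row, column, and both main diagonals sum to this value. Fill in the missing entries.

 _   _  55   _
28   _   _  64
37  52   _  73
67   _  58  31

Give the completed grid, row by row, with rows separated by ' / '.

The remaining cell in row 3 is (3,3) = 202 − 162 = 40.
Row 4: 67 + 58 + 31 + ? = 202, so (4,2) = 46.
Using column 1: 28 + 37 + 67 + ? → (1,1) = 202 − 132 = 70.
Column 3: 55 + 40 + 58 + ? = 202, so (2,3) = 49.
The remaining cell in column 4 is (1,4) = 202 − 168 = 34.
Main diagonal: 70 + 40 + 31 + ? = 202, so (2,2) = 61.
The remaining cell in row 1 is (1,2) = 202 − 159 = 43.

70 43 55 34 / 28 61 49 64 / 37 52 40 73 / 67 46 58 31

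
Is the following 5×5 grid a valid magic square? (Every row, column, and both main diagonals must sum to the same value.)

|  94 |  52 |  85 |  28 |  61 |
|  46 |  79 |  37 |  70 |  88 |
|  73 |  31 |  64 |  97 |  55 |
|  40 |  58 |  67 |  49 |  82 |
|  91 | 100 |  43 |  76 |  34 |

Row 1: 94 + 52 + 85 + 28 + 61 = 320.
Row 2: 46 + 79 + 37 + 70 + 88 = 320.
Row 3: 73 + 31 + 64 + 97 + 55 = 320.
Row 4: 40 + 58 + 67 + 49 + 82 = 296.
Row 5: 91 + 100 + 43 + 76 + 34 = 344.
Column 1: 94 + 46 + 73 + 40 + 91 = 344.
Column 2: 52 + 79 + 31 + 58 + 100 = 320.
Column 3: 85 + 37 + 64 + 67 + 43 = 296.
Column 4: 28 + 70 + 97 + 49 + 76 = 320.
Column 5: 61 + 88 + 55 + 82 + 34 = 320.
Main diagonal: 94 + 79 + 64 + 49 + 34 = 320.
Anti-diagonal: 61 + 70 + 64 + 58 + 91 = 344.

No — column 1 sums to 344 but column 3 sums to 296.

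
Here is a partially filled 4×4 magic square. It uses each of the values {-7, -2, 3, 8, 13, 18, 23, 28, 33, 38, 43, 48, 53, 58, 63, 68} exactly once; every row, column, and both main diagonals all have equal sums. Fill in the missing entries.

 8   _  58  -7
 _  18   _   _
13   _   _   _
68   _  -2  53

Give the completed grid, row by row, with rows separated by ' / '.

8 63 58 -7 / 33 18 23 48 / 13 38 43 28 / 68 3 -2 53

The 16 entries sum to 488, so each line sums to 488/4 = 122.
Row 1 needs 122; the known cells sum to 59, so (1,2) = 63.
Row 4 must total 122; the given cells sum to 119, so (4,2) = 3.
Column 1 needs 122; the known cells sum to 89, so (2,1) = 33.
Column 2 needs 122; the known cells sum to 84, so (3,2) = 38.
Main diagonal needs 122; the known cells sum to 79, so (3,3) = 43.
From anti-diagonal, 122 − (-7 + 38 + 68) gives (2,3) = 23.
From row 2, 122 − (33 + 18 + 23) gives (2,4) = 48.
Row 3 must total 122; the given cells sum to 94, so (3,4) = 28.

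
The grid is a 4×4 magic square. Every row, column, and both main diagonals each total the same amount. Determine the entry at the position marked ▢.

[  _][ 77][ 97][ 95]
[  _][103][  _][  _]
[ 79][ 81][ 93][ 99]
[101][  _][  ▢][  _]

Row 3 is complete and sums to 352; that is the magic constant.
From row 1, 352 − (77 + 97 + 95) gives (1,1) = 83.
Column 1 needs 352; the known cells sum to 263, so (2,1) = 89.
From column 2, 352 − (77 + 103 + 81) gives (4,2) = 91.
From main diagonal, 352 − (83 + 103 + 93) gives (4,4) = 73.
The remaining cell in anti-diagonal is (2,3) = 352 − 277 = 75.
From row 2, 352 − (89 + 103 + 75) gives (2,4) = 85.
Row 4: 101 + 91 + 73 + ? = 352, so (4,3) = 87.

87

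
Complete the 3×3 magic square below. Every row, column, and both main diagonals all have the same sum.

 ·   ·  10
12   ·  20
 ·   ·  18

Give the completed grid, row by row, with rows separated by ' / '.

14 24 10 / 12 16 20 / 22 8 18

Column 3 is already complete: 10 + 20 + 18 = 48, so that is the magic constant.
Using row 2: 12 + 20 + ? → (2,2) = 48 − 32 = 16.
The remaining cell in main diagonal is (1,1) = 48 − 34 = 14.
The remaining cell in anti-diagonal is (3,1) = 48 − 26 = 22.
The remaining cell in row 1 is (1,2) = 48 − 24 = 24.
Row 3: 22 + 18 + ? = 48, so (3,2) = 8.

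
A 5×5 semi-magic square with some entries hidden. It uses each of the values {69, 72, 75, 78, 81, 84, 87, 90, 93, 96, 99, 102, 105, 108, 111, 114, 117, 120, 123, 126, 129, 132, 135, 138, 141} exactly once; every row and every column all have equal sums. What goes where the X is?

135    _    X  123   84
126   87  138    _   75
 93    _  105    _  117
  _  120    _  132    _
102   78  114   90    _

The 25 entries sum to 2625, so each line sums to 2625/5 = 525.
Row 2 must total 525; the given cells sum to 426, so (2,4) = 99.
Row 5 needs 525; the known cells sum to 384, so (5,5) = 141.
Column 1: 135 + 126 + 93 + 102 + ? = 525, so (4,1) = 69.
Column 4 must total 525; the given cells sum to 444, so (3,4) = 81.
From column 5, 525 − (84 + 75 + 117 + 141) gives (4,5) = 108.
Using row 3: 93 + 105 + 81 + 117 + ? → (3,2) = 525 − 396 = 129.
Row 4 needs 525; the known cells sum to 429, so (4,3) = 96.
Column 2: 87 + 129 + 120 + 78 + ? = 525, so (1,2) = 111.
Column 3: 138 + 105 + 96 + 114 + ? = 525, so (1,3) = 72.

72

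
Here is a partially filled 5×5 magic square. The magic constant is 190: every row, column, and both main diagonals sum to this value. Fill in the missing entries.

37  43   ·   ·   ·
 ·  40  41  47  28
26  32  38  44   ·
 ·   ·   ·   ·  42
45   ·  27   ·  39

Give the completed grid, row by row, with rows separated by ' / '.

From row 2, 190 − (40 + 41 + 47 + 28) gives (2,1) = 34.
Using row 3: 26 + 32 + 38 + 44 + ? → (3,5) = 190 − 140 = 50.
Using column 1: 37 + 34 + 26 + 45 + ? → (4,1) = 190 − 142 = 48.
Column 5: 28 + 50 + 42 + 39 + ? = 190, so (1,5) = 31.
Using main diagonal: 37 + 40 + 38 + 39 + ? → (4,4) = 190 − 154 = 36.
From anti-diagonal, 190 − (31 + 47 + 38 + 45) gives (4,2) = 29.
Row 4: 48 + 29 + 36 + 42 + ? = 190, so (4,3) = 35.
Using column 2: 43 + 40 + 32 + 29 + ? → (5,2) = 190 − 144 = 46.
Column 3 must total 190; the given cells sum to 141, so (1,3) = 49.
Using row 1: 37 + 43 + 49 + 31 + ? → (1,4) = 190 − 160 = 30.
The remaining cell in row 5 is (5,4) = 190 − 157 = 33.

37 43 49 30 31 / 34 40 41 47 28 / 26 32 38 44 50 / 48 29 35 36 42 / 45 46 27 33 39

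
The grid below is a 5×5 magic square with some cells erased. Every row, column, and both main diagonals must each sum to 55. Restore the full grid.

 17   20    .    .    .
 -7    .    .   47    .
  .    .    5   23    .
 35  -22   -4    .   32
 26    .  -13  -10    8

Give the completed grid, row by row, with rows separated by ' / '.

17 20 38 -19 -1 / -7 11 29 47 -25 / -16 2 5 23 41 / 35 -22 -4 14 32 / 26 44 -13 -10 8

The remaining cell in row 4 is (4,4) = 55 − 41 = 14.
Row 5 needs 55; the known cells sum to 11, so (5,2) = 44.
From column 1, 55 − (17 + (-7) + 35 + 26) gives (3,1) = -16.
Using column 4: 47 + 23 + 14 + (-10) + ? → (1,4) = 55 − 74 = -19.
Main diagonal needs 55; the known cells sum to 44, so (2,2) = 11.
Using anti-diagonal: 47 + 5 + (-22) + 26 + ? → (1,5) = 55 − 56 = -1.
From row 1, 55 − (17 + 20 + (-19) + (-1)) gives (1,3) = 38.
Column 2: 20 + 11 + (-22) + 44 + ? = 55, so (3,2) = 2.
Column 3: 38 + 5 + (-4) + (-13) + ? = 55, so (2,3) = 29.
Row 2 must total 55; the given cells sum to 80, so (2,5) = -25.
Row 3: -16 + 2 + 5 + 23 + ? = 55, so (3,5) = 41.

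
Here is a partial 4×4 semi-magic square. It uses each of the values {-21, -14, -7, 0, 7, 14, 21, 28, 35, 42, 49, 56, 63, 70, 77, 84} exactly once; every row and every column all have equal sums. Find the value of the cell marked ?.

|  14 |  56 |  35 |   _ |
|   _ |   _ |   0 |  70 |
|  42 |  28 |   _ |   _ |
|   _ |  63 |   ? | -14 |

84

The 16 entries sum to 504, so each line sums to 504/4 = 126.
Row 1 needs 126; the known cells sum to 105, so (1,4) = 21.
Column 2 needs 126; the known cells sum to 147, so (2,2) = -21.
From column 4, 126 − (21 + 70 + (-14)) gives (3,4) = 49.
Row 2 must total 126; the given cells sum to 49, so (2,1) = 77.
Using row 3: 42 + 28 + 49 + ? → (3,3) = 126 − 119 = 7.
From column 1, 126 − (14 + 77 + 42) gives (4,1) = -7.
Column 3: 35 + 0 + 7 + ? = 126, so (4,3) = 84.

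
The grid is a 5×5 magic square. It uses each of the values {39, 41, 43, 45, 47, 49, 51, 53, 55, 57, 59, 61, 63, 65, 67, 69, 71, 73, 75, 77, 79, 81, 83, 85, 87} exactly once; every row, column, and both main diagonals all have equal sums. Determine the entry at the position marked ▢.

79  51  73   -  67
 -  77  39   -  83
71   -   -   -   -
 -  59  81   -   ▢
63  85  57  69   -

75

The 25 entries sum to 1575, so each line sums to 1575/5 = 315.
From row 1, 315 − (79 + 51 + 73 + 67) gives (1,4) = 45.
Row 5 must total 315; the given cells sum to 274, so (5,5) = 41.
Column 2 needs 315; the known cells sum to 272, so (3,2) = 43.
Column 3: 73 + 39 + 81 + 57 + ? = 315, so (3,3) = 65.
The remaining cell in main diagonal is (4,4) = 315 − 262 = 53.
Anti-diagonal: 67 + 65 + 59 + 63 + ? = 315, so (2,4) = 61.
Row 2: 77 + 39 + 61 + 83 + ? = 315, so (2,1) = 55.
Column 1 needs 315; the known cells sum to 268, so (4,1) = 47.
Column 4 needs 315; the known cells sum to 228, so (3,4) = 87.
Row 3 needs 315; the known cells sum to 266, so (3,5) = 49.
From row 4, 315 − (47 + 59 + 81 + 53) gives (4,5) = 75.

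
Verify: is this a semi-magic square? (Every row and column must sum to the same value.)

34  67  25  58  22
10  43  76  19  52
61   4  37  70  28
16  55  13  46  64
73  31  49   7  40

No — column 2 sums to 200 but row 4 sums to 194.

Row 1: 34 + 67 + 25 + 58 + 22 = 206.
Row 2: 10 + 43 + 76 + 19 + 52 = 200.
Row 3: 61 + 4 + 37 + 70 + 28 = 200.
Row 4: 16 + 55 + 13 + 46 + 64 = 194.
Row 5: 73 + 31 + 49 + 7 + 40 = 200.
Column 1: 34 + 10 + 61 + 16 + 73 = 194.
Column 2: 67 + 43 + 4 + 55 + 31 = 200.
Column 3: 25 + 76 + 37 + 13 + 49 = 200.
Column 4: 58 + 19 + 70 + 46 + 7 = 200.
Column 5: 22 + 52 + 28 + 64 + 40 = 206.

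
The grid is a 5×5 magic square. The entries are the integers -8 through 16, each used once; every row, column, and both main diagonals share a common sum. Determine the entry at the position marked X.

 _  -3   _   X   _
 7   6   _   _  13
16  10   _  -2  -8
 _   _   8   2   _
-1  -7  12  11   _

15

The entries are -8 through 16, which sum to 100, so each line sums to 100/5 = 20.
The remaining cell in row 3 is (3,3) = 20 − 16 = 4.
Using row 5: -1 + (-7) + 12 + 11 + ? → (5,5) = 20 − 15 = 5.
From column 2, 20 − (-3 + 6 + 10 + (-7)) gives (4,2) = 14.
The remaining cell in main diagonal is (1,1) = 20 − 17 = 3.
Using column 1: 3 + 7 + 16 + (-1) + ? → (4,1) = 20 − 25 = -5.
From row 4, 20 − (-5 + 14 + 8 + 2) gives (4,5) = 1.
Column 5 needs 20; the known cells sum to 11, so (1,5) = 9.
Anti-diagonal must total 20; the given cells sum to 26, so (2,4) = -6.
Row 2: 7 + 6 + (-6) + 13 + ? = 20, so (2,3) = 0.
The remaining cell in column 3 is (1,3) = 20 − 24 = -4.
Column 4 needs 20; the known cells sum to 5, so (1,4) = 15.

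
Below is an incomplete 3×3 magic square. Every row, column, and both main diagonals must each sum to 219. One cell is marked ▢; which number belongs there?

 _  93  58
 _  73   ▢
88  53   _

83

Row 1 must total 219; the given cells sum to 151, so (1,1) = 68.
The remaining cell in row 3 is (3,3) = 219 − 141 = 78.
Using column 1: 68 + 88 + ? → (2,1) = 219 − 156 = 63.
Column 3 needs 219; the known cells sum to 136, so (2,3) = 83.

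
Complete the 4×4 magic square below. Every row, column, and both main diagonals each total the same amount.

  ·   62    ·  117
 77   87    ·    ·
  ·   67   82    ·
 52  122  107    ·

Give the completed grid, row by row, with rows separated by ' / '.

Column 2 is already complete: 62 + 87 + 67 + 122 = 338, so that is the magic constant.
From row 4, 338 − (52 + 122 + 107) gives (4,4) = 57.
Using main diagonal: 87 + 82 + 57 + ? → (1,1) = 338 − 226 = 112.
Using anti-diagonal: 117 + 67 + 52 + ? → (2,3) = 338 − 236 = 102.
Row 1 must total 338; the given cells sum to 291, so (1,3) = 47.
The remaining cell in row 2 is (2,4) = 338 − 266 = 72.
From column 1, 338 − (112 + 77 + 52) gives (3,1) = 97.
From column 4, 338 − (117 + 72 + 57) gives (3,4) = 92.

112 62 47 117 / 77 87 102 72 / 97 67 82 92 / 52 122 107 57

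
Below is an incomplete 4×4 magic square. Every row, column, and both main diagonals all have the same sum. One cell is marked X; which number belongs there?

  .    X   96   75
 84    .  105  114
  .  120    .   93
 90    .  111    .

102

Anti-diagonal is complete and sums to 390; that is the magic constant.
Row 2: 84 + 105 + 114 + ? = 390, so (2,2) = 87.
From column 3, 390 − (96 + 105 + 111) gives (3,3) = 78.
From column 4, 390 − (75 + 114 + 93) gives (4,4) = 108.
From main diagonal, 390 − (87 + 78 + 108) gives (1,1) = 117.
The remaining cell in row 1 is (1,2) = 390 − 288 = 102.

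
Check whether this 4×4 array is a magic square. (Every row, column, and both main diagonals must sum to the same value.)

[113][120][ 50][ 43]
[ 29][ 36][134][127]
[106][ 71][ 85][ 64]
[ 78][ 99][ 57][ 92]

Yes

Row 1: 113 + 120 + 50 + 43 = 326.
Row 2: 29 + 36 + 134 + 127 = 326.
Row 3: 106 + 71 + 85 + 64 = 326.
Row 4: 78 + 99 + 57 + 92 = 326.
Column 1: 113 + 29 + 106 + 78 = 326.
Column 2: 120 + 36 + 71 + 99 = 326.
Column 3: 50 + 134 + 85 + 57 = 326.
Column 4: 43 + 127 + 64 + 92 = 326.
Main diagonal: 113 + 36 + 85 + 92 = 326.
Anti-diagonal: 43 + 134 + 71 + 78 = 326.
All lines sum to 326.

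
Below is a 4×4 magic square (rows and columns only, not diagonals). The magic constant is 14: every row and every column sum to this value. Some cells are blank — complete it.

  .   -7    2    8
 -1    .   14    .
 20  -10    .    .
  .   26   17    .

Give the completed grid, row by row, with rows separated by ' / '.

11 -7 2 8 / -1 5 14 -4 / 20 -10 -19 23 / -16 26 17 -13

Row 1 needs 14; the known cells sum to 3, so (1,1) = 11.
The remaining cell in column 1 is (4,1) = 14 − 30 = -16.
Column 2 must total 14; the given cells sum to 9, so (2,2) = 5.
Column 3: 2 + 14 + 17 + ? = 14, so (3,3) = -19.
Row 2 needs 14; the known cells sum to 18, so (2,4) = -4.
Row 3 must total 14; the given cells sum to -9, so (3,4) = 23.
Row 4 needs 14; the known cells sum to 27, so (4,4) = -13.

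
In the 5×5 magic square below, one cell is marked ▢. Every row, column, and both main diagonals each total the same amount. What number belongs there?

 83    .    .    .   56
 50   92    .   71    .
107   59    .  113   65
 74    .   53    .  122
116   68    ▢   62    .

95

Column 1 is complete and sums to 430; that is the magic constant.
The remaining cell in row 3 is (3,3) = 430 − 344 = 86.
The remaining cell in anti-diagonal is (4,2) = 430 − 329 = 101.
Row 4 must total 430; the given cells sum to 350, so (4,4) = 80.
Column 2: 92 + 59 + 101 + 68 + ? = 430, so (1,2) = 110.
Column 4: 71 + 113 + 80 + 62 + ? = 430, so (1,4) = 104.
Main diagonal must total 430; the given cells sum to 341, so (5,5) = 89.
The remaining cell in row 1 is (1,3) = 430 − 353 = 77.
Row 5 needs 430; the known cells sum to 335, so (5,3) = 95.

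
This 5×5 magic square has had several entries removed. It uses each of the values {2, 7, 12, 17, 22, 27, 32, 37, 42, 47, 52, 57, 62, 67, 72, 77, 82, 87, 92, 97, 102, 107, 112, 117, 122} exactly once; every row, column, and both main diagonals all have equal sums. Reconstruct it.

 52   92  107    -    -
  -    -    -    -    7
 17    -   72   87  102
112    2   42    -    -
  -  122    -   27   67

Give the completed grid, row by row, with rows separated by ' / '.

52 92 107 22 37 / 47 62 77 117 7 / 17 32 72 87 102 / 112 2 42 57 97 / 82 122 12 27 67

The 25 entries sum to 1550, so each line sums to 1550/5 = 310.
The remaining cell in row 3 is (3,2) = 310 − 278 = 32.
From column 2, 310 − (92 + 32 + 2 + 122) gives (2,2) = 62.
The remaining cell in main diagonal is (4,4) = 310 − 253 = 57.
Using row 4: 112 + 2 + 42 + 57 + ? → (4,5) = 310 − 213 = 97.
Using column 5: 7 + 102 + 97 + 67 + ? → (1,5) = 310 − 273 = 37.
Row 1: 52 + 92 + 107 + 37 + ? = 310, so (1,4) = 22.
From column 4, 310 − (22 + 87 + 57 + 27) gives (2,4) = 117.
Using anti-diagonal: 37 + 117 + 72 + 2 + ? → (5,1) = 310 − 228 = 82.
Row 5 must total 310; the given cells sum to 298, so (5,3) = 12.
Column 1: 52 + 17 + 112 + 82 + ? = 310, so (2,1) = 47.
Column 3 must total 310; the given cells sum to 233, so (2,3) = 77.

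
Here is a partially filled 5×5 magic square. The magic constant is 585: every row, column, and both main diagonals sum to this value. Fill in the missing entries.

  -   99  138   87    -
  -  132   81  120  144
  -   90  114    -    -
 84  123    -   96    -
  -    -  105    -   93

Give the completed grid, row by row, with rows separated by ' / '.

150 99 138 87 111 / 108 132 81 120 144 / 126 90 114 153 102 / 84 123 147 96 135 / 117 141 105 129 93

Row 2 must total 585; the given cells sum to 477, so (2,1) = 108.
From column 2, 585 − (99 + 132 + 90 + 123) gives (5,2) = 141.
Column 3: 138 + 81 + 114 + 105 + ? = 585, so (4,3) = 147.
The remaining cell in main diagonal is (1,1) = 585 − 435 = 150.
From row 1, 585 − (150 + 99 + 138 + 87) gives (1,5) = 111.
Row 4 must total 585; the given cells sum to 450, so (4,5) = 135.
The remaining cell in column 5 is (3,5) = 585 − 483 = 102.
Anti-diagonal must total 585; the given cells sum to 468, so (5,1) = 117.
Using row 5: 117 + 141 + 105 + 93 + ? → (5,4) = 585 − 456 = 129.
Column 1 must total 585; the given cells sum to 459, so (3,1) = 126.
From column 4, 585 − (87 + 120 + 96 + 129) gives (3,4) = 153.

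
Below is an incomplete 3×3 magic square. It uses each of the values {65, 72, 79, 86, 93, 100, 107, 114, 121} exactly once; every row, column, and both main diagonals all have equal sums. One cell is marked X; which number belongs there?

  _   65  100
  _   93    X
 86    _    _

The 9 entries sum to 837, so each line sums to 837/3 = 279.
The remaining cell in row 1 is (1,1) = 279 − 165 = 114.
Column 1 must total 279; the given cells sum to 200, so (2,1) = 79.
Column 2: 65 + 93 + ? = 279, so (3,2) = 121.
From main diagonal, 279 − (114 + 93) gives (3,3) = 72.
Using row 2: 79 + 93 + ? → (2,3) = 279 − 172 = 107.

107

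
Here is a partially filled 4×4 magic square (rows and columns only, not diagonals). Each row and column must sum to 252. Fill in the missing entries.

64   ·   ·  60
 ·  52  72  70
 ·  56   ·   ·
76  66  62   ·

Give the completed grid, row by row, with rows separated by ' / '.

64 78 50 60 / 58 52 72 70 / 54 56 68 74 / 76 66 62 48

From row 2, 252 − (52 + 72 + 70) gives (2,1) = 58.
Row 4: 76 + 66 + 62 + ? = 252, so (4,4) = 48.
Column 1: 64 + 58 + 76 + ? = 252, so (3,1) = 54.
Column 2 needs 252; the known cells sum to 174, so (1,2) = 78.
Column 4 needs 252; the known cells sum to 178, so (3,4) = 74.
Row 1 must total 252; the given cells sum to 202, so (1,3) = 50.
The remaining cell in row 3 is (3,3) = 252 − 184 = 68.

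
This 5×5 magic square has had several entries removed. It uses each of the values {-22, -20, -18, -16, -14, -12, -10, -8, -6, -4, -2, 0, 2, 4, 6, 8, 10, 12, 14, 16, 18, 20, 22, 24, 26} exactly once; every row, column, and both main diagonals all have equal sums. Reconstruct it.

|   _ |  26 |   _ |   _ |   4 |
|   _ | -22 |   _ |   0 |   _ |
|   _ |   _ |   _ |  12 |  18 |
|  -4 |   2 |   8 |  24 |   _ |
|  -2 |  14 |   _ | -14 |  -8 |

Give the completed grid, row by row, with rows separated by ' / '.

The 25 entries sum to 50, so each line sums to 50/5 = 10.
Row 4: -4 + 2 + 8 + 24 + ? = 10, so (4,5) = -20.
Row 5 must total 10; the given cells sum to -10, so (5,3) = 20.
Using column 2: 26 + (-22) + 2 + 14 + ? → (3,2) = 10 − 20 = -10.
Using column 4: 0 + 12 + 24 + (-14) + ? → (1,4) = 10 − 22 = -12.
Column 5: 4 + 18 + (-20) + (-8) + ? = 10, so (2,5) = 16.
Anti-diagonal: 4 + 0 + 2 + (-2) + ? = 10, so (3,3) = 6.
Row 3 must total 10; the given cells sum to 26, so (3,1) = -16.
From main diagonal, 10 − (-22 + 6 + 24 + (-8)) gives (1,1) = 10.
From row 1, 10 − (10 + 26 + (-12) + 4) gives (1,3) = -18.
Column 1: 10 + (-16) + (-4) + (-2) + ? = 10, so (2,1) = 22.
Column 3: -18 + 6 + 8 + 20 + ? = 10, so (2,3) = -6.

10 26 -18 -12 4 / 22 -22 -6 0 16 / -16 -10 6 12 18 / -4 2 8 24 -20 / -2 14 20 -14 -8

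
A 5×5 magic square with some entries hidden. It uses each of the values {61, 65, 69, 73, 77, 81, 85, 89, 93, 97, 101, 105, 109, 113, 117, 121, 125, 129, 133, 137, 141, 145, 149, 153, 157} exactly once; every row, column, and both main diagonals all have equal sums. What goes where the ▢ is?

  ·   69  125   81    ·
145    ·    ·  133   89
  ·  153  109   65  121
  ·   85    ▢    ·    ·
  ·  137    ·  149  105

The 25 entries sum to 2725, so each line sums to 2725/5 = 545.
Row 3: 153 + 109 + 65 + 121 + ? = 545, so (3,1) = 97.
Column 2 needs 545; the known cells sum to 444, so (2,2) = 101.
Using column 4: 81 + 133 + 65 + 149 + ? → (4,4) = 545 − 428 = 117.
Main diagonal must total 545; the given cells sum to 432, so (1,1) = 113.
The remaining cell in row 1 is (1,5) = 545 − 388 = 157.
The remaining cell in row 2 is (2,3) = 545 − 468 = 77.
The remaining cell in column 5 is (4,5) = 545 − 472 = 73.
Anti-diagonal must total 545; the given cells sum to 484, so (5,1) = 61.
The remaining cell in row 5 is (5,3) = 545 − 452 = 93.
Column 1 needs 545; the known cells sum to 416, so (4,1) = 129.
Column 3 must total 545; the given cells sum to 404, so (4,3) = 141.

141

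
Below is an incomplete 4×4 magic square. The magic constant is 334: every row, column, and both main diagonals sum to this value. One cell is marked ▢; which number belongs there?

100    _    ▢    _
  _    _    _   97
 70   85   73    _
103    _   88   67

91

Row 3 needs 334; the known cells sum to 228, so (3,4) = 106.
Row 4 needs 334; the known cells sum to 258, so (4,2) = 76.
Column 1 needs 334; the known cells sum to 273, so (2,1) = 61.
Column 4: 97 + 106 + 67 + ? = 334, so (1,4) = 64.
The remaining cell in main diagonal is (2,2) = 334 − 240 = 94.
From anti-diagonal, 334 − (64 + 85 + 103) gives (2,3) = 82.
Column 2: 94 + 85 + 76 + ? = 334, so (1,2) = 79.
Using column 3: 82 + 73 + 88 + ? → (1,3) = 334 − 243 = 91.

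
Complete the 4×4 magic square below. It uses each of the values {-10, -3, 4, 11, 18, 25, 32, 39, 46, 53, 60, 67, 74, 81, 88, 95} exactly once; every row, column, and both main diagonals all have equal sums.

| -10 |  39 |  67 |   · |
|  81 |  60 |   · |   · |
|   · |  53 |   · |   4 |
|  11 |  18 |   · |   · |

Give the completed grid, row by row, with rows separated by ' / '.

The 16 entries sum to 680, so each line sums to 680/4 = 170.
Row 1 must total 170; the given cells sum to 96, so (1,4) = 74.
From column 1, 170 − (-10 + 81 + 11) gives (3,1) = 88.
Using anti-diagonal: 74 + 53 + 11 + ? → (2,3) = 170 − 138 = 32.
Row 2 must total 170; the given cells sum to 173, so (2,4) = -3.
From row 3, 170 − (88 + 53 + 4) gives (3,3) = 25.
From column 3, 170 − (67 + 32 + 25) gives (4,3) = 46.
Column 4: 74 + (-3) + 4 + ? = 170, so (4,4) = 95.

-10 39 67 74 / 81 60 32 -3 / 88 53 25 4 / 11 18 46 95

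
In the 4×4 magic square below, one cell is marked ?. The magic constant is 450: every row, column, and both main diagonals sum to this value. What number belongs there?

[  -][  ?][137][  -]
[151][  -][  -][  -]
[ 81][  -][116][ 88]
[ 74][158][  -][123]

60

Row 3 needs 450; the known cells sum to 285, so (3,2) = 165.
Row 4 must total 450; the given cells sum to 355, so (4,3) = 95.
The remaining cell in column 1 is (1,1) = 450 − 306 = 144.
The remaining cell in column 3 is (2,3) = 450 − 348 = 102.
The remaining cell in main diagonal is (2,2) = 450 − 383 = 67.
Anti-diagonal needs 450; the known cells sum to 341, so (1,4) = 109.
From row 1, 450 − (144 + 137 + 109) gives (1,2) = 60.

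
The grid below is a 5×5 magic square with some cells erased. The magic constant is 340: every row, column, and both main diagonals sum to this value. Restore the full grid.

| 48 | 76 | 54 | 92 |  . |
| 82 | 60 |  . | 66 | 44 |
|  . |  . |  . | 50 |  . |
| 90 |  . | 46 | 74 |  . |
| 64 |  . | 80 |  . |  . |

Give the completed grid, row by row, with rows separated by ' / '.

48 76 54 92 70 / 82 60 88 66 44 / 56 84 72 50 78 / 90 68 46 74 62 / 64 52 80 58 86

Row 1 needs 340; the known cells sum to 270, so (1,5) = 70.
Row 2 needs 340; the known cells sum to 252, so (2,3) = 88.
Column 1 must total 340; the given cells sum to 284, so (3,1) = 56.
The remaining cell in column 3 is (3,3) = 340 − 268 = 72.
Column 4 must total 340; the given cells sum to 282, so (5,4) = 58.
Main diagonal needs 340; the known cells sum to 254, so (5,5) = 86.
Using anti-diagonal: 70 + 66 + 72 + 64 + ? → (4,2) = 340 − 272 = 68.
From row 4, 340 − (90 + 68 + 46 + 74) gives (4,5) = 62.
The remaining cell in row 5 is (5,2) = 340 − 288 = 52.
Column 2 needs 340; the known cells sum to 256, so (3,2) = 84.
Using column 5: 70 + 44 + 62 + 86 + ? → (3,5) = 340 − 262 = 78.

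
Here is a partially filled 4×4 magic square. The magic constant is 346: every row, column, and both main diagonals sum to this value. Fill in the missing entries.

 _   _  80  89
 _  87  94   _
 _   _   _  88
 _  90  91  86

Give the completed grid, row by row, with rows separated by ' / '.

Using row 4: 90 + 91 + 86 + ? → (4,1) = 346 − 267 = 79.
Column 3 needs 346; the known cells sum to 265, so (3,3) = 81.
Using column 4: 89 + 88 + 86 + ? → (2,4) = 346 − 263 = 83.
Using main diagonal: 87 + 81 + 86 + ? → (1,1) = 346 − 254 = 92.
Anti-diagonal must total 346; the given cells sum to 262, so (3,2) = 84.
Using row 1: 92 + 80 + 89 + ? → (1,2) = 346 − 261 = 85.
Row 2 must total 346; the given cells sum to 264, so (2,1) = 82.
Row 3 needs 346; the known cells sum to 253, so (3,1) = 93.

92 85 80 89 / 82 87 94 83 / 93 84 81 88 / 79 90 91 86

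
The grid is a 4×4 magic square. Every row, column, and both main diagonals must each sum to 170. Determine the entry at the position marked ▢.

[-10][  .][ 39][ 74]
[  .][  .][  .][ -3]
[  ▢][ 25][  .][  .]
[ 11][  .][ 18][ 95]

88

Row 1: -10 + 39 + 74 + ? = 170, so (1,2) = 67.
Row 4: 11 + 18 + 95 + ? = 170, so (4,2) = 46.
The remaining cell in column 2 is (2,2) = 170 − 138 = 32.
The remaining cell in column 4 is (3,4) = 170 − 166 = 4.
Main diagonal needs 170; the known cells sum to 117, so (3,3) = 53.
From anti-diagonal, 170 − (74 + 25 + 11) gives (2,3) = 60.
From row 2, 170 − (32 + 60 + (-3)) gives (2,1) = 81.
Row 3 needs 170; the known cells sum to 82, so (3,1) = 88.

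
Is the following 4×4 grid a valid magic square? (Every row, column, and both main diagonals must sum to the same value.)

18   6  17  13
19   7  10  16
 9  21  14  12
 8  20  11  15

Row 1: 18 + 6 + 17 + 13 = 54.
Row 2: 19 + 7 + 10 + 16 = 52.
Row 3: 9 + 21 + 14 + 12 = 56.
Row 4: 8 + 20 + 11 + 15 = 54.
Column 1: 18 + 19 + 9 + 8 = 54.
Column 2: 6 + 7 + 21 + 20 = 54.
Column 3: 17 + 10 + 14 + 11 = 52.
Column 4: 13 + 16 + 12 + 15 = 56.
Main diagonal: 18 + 7 + 14 + 15 = 54.
Anti-diagonal: 13 + 10 + 21 + 8 = 52.

No — row 2 sums to 52 but row 3 sums to 56.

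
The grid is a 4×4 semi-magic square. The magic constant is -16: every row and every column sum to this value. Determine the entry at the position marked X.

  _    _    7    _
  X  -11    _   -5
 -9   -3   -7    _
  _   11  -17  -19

The remaining cell in row 3 is (3,4) = -16 − (-19) = 3.
From row 4, -16 − (11 + (-17) + (-19)) gives (4,1) = 9.
Column 2 must total -16; the given cells sum to -3, so (1,2) = -13.
Using column 3: 7 + (-7) + (-17) + ? → (2,3) = -16 − (-17) = 1.
Column 4: -5 + 3 + (-19) + ? = -16, so (1,4) = 5.
The remaining cell in row 1 is (1,1) = -16 − (-1) = -15.
The remaining cell in row 2 is (2,1) = -16 − (-15) = -1.

-1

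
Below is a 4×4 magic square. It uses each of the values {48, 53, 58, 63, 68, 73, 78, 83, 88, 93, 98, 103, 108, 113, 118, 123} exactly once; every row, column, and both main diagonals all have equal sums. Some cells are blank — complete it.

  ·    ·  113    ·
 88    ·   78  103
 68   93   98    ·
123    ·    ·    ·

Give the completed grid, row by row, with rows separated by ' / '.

The 16 entries sum to 1368, so each line sums to 1368/4 = 342.
Row 2 must total 342; the given cells sum to 269, so (2,2) = 73.
Using row 3: 68 + 93 + 98 + ? → (3,4) = 342 − 259 = 83.
Using column 1: 88 + 68 + 123 + ? → (1,1) = 342 − 279 = 63.
Column 3 must total 342; the given cells sum to 289, so (4,3) = 53.
The remaining cell in main diagonal is (4,4) = 342 − 234 = 108.
From anti-diagonal, 342 − (78 + 93 + 123) gives (1,4) = 48.
Row 1 needs 342; the known cells sum to 224, so (1,2) = 118.
From row 4, 342 − (123 + 53 + 108) gives (4,2) = 58.

63 118 113 48 / 88 73 78 103 / 68 93 98 83 / 123 58 53 108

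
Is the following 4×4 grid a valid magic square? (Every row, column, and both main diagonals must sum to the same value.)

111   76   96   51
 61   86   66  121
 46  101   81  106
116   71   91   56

Yes

Row 1: 111 + 76 + 96 + 51 = 334.
Row 2: 61 + 86 + 66 + 121 = 334.
Row 3: 46 + 101 + 81 + 106 = 334.
Row 4: 116 + 71 + 91 + 56 = 334.
Column 1: 111 + 61 + 46 + 116 = 334.
Column 2: 76 + 86 + 101 + 71 = 334.
Column 3: 96 + 66 + 81 + 91 = 334.
Column 4: 51 + 121 + 106 + 56 = 334.
Main diagonal: 111 + 86 + 81 + 56 = 334.
Anti-diagonal: 51 + 66 + 101 + 116 = 334.
All lines sum to 334.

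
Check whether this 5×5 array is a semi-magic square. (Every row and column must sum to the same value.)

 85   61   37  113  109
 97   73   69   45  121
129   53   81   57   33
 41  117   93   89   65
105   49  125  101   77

No — row 5 sums to 457 but row 3 sums to 353.

Row 1: 85 + 61 + 37 + 113 + 109 = 405.
Row 2: 97 + 73 + 69 + 45 + 121 = 405.
Row 3: 129 + 53 + 81 + 57 + 33 = 353.
Row 4: 41 + 117 + 93 + 89 + 65 = 405.
Row 5: 105 + 49 + 125 + 101 + 77 = 457.
Column 1: 85 + 97 + 129 + 41 + 105 = 457.
Column 2: 61 + 73 + 53 + 117 + 49 = 353.
Column 3: 37 + 69 + 81 + 93 + 125 = 405.
Column 4: 113 + 45 + 57 + 89 + 101 = 405.
Column 5: 109 + 121 + 33 + 65 + 77 = 405.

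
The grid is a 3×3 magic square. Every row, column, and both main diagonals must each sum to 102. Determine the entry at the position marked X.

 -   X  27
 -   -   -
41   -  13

Row 3 needs 102; the known cells sum to 54, so (3,2) = 48.
Column 3 needs 102; the known cells sum to 40, so (2,3) = 62.
From anti-diagonal, 102 − (27 + 41) gives (2,2) = 34.
Using row 2: 34 + 62 + ? → (2,1) = 102 − 96 = 6.
Column 1: 6 + 41 + ? = 102, so (1,1) = 55.
Column 2 must total 102; the given cells sum to 82, so (1,2) = 20.

20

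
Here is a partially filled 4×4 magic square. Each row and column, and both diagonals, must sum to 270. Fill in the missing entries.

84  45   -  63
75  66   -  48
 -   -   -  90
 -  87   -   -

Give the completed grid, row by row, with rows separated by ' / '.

84 45 78 63 / 75 66 81 48 / 57 72 51 90 / 54 87 60 69

The remaining cell in row 1 is (1,3) = 270 − 192 = 78.
Row 2: 75 + 66 + 48 + ? = 270, so (2,3) = 81.
From column 2, 270 − (45 + 66 + 87) gives (3,2) = 72.
Column 4: 63 + 48 + 90 + ? = 270, so (4,4) = 69.
Using main diagonal: 84 + 66 + 69 + ? → (3,3) = 270 − 219 = 51.
Anti-diagonal must total 270; the given cells sum to 216, so (4,1) = 54.
Using row 3: 72 + 51 + 90 + ? → (3,1) = 270 − 213 = 57.
The remaining cell in row 4 is (4,3) = 270 − 210 = 60.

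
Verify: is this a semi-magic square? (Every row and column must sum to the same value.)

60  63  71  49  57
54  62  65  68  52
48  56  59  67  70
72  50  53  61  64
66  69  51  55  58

No — column 2 sums to 300 but column 5 sums to 301.

Row 1: 60 + 63 + 71 + 49 + 57 = 300.
Row 2: 54 + 62 + 65 + 68 + 52 = 301.
Row 3: 48 + 56 + 59 + 67 + 70 = 300.
Row 4: 72 + 50 + 53 + 61 + 64 = 300.
Row 5: 66 + 69 + 51 + 55 + 58 = 299.
Column 1: 60 + 54 + 48 + 72 + 66 = 300.
Column 2: 63 + 62 + 56 + 50 + 69 = 300.
Column 3: 71 + 65 + 59 + 53 + 51 = 299.
Column 4: 49 + 68 + 67 + 61 + 55 = 300.
Column 5: 57 + 52 + 70 + 64 + 58 = 301.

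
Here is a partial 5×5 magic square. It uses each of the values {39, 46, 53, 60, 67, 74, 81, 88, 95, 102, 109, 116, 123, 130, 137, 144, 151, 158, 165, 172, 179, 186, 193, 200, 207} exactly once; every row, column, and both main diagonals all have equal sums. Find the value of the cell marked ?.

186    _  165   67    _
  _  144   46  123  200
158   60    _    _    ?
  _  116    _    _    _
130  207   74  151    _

The 25 entries sum to 3075, so each line sums to 3075/5 = 615.
Row 2: 144 + 46 + 123 + 200 + ? = 615, so (2,1) = 102.
Row 5 must total 615; the given cells sum to 562, so (5,5) = 53.
The remaining cell in column 1 is (4,1) = 615 − 576 = 39.
Column 2 must total 615; the given cells sum to 527, so (1,2) = 88.
Using row 1: 186 + 88 + 165 + 67 + ? → (1,5) = 615 − 506 = 109.
Anti-diagonal must total 615; the given cells sum to 478, so (3,3) = 137.
Column 3 must total 615; the given cells sum to 422, so (4,3) = 193.
Main diagonal: 186 + 144 + 137 + 53 + ? = 615, so (4,4) = 95.
The remaining cell in row 4 is (4,5) = 615 − 443 = 172.
Column 4 needs 615; the known cells sum to 436, so (3,4) = 179.
Column 5 must total 615; the given cells sum to 534, so (3,5) = 81.

81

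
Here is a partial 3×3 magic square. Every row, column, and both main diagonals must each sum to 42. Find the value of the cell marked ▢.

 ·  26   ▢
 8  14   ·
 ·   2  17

Row 2 needs 42; the known cells sum to 22, so (2,3) = 20.
From row 3, 42 − (2 + 17) gives (3,1) = 23.
The remaining cell in column 1 is (1,1) = 42 − 31 = 11.
Using column 3: 20 + 17 + ? → (1,3) = 42 − 37 = 5.

5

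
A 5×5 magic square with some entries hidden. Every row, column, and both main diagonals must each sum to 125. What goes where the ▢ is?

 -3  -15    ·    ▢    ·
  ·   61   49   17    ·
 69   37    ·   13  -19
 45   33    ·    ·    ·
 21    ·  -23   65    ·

41

Row 3 must total 125; the given cells sum to 100, so (3,3) = 25.
Using column 1: -3 + 69 + 45 + 21 + ? → (2,1) = 125 − 132 = -7.
Column 2: -15 + 61 + 37 + 33 + ? = 125, so (5,2) = 9.
From anti-diagonal, 125 − (17 + 25 + 33 + 21) gives (1,5) = 29.
Using row 2: -7 + 61 + 49 + 17 + ? → (2,5) = 125 − 120 = 5.
Row 5 must total 125; the given cells sum to 72, so (5,5) = 53.
Column 5 must total 125; the given cells sum to 68, so (4,5) = 57.
Using main diagonal: -3 + 61 + 25 + 53 + ? → (4,4) = 125 − 136 = -11.
Row 4: 45 + 33 + (-11) + 57 + ? = 125, so (4,3) = 1.
The remaining cell in column 3 is (1,3) = 125 − 52 = 73.
Using column 4: 17 + 13 + (-11) + 65 + ? → (1,4) = 125 − 84 = 41.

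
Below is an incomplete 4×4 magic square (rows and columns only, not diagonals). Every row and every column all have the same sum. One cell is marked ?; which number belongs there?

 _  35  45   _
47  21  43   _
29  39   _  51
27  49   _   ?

Column 2 is complete and sums to 144; that is the magic constant.
The remaining cell in row 2 is (2,4) = 144 − 111 = 33.
Using row 3: 29 + 39 + 51 + ? → (3,3) = 144 − 119 = 25.
Using column 1: 47 + 29 + 27 + ? → (1,1) = 144 − 103 = 41.
From column 3, 144 − (45 + 43 + 25) gives (4,3) = 31.
The remaining cell in row 1 is (1,4) = 144 − 121 = 23.
Row 4 needs 144; the known cells sum to 107, so (4,4) = 37.

37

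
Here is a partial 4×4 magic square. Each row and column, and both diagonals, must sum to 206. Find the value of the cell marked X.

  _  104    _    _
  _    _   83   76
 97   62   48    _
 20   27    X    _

The remaining cell in row 3 is (3,4) = 206 − 207 = -1.
Column 2 needs 206; the known cells sum to 193, so (2,2) = 13.
From anti-diagonal, 206 − (83 + 62 + 20) gives (1,4) = 41.
Row 2: 13 + 83 + 76 + ? = 206, so (2,1) = 34.
Column 1 needs 206; the known cells sum to 151, so (1,1) = 55.
Column 4: 41 + 76 + (-1) + ? = 206, so (4,4) = 90.
Using row 1: 55 + 104 + 41 + ? → (1,3) = 206 − 200 = 6.
Row 4 must total 206; the given cells sum to 137, so (4,3) = 69.

69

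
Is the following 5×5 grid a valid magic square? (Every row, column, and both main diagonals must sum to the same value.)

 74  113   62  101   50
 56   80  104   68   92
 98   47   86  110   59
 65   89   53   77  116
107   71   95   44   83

Yes

Row 1: 74 + 113 + 62 + 101 + 50 = 400.
Row 2: 56 + 80 + 104 + 68 + 92 = 400.
Row 3: 98 + 47 + 86 + 110 + 59 = 400.
Row 4: 65 + 89 + 53 + 77 + 116 = 400.
Row 5: 107 + 71 + 95 + 44 + 83 = 400.
Column 1: 74 + 56 + 98 + 65 + 107 = 400.
Column 2: 113 + 80 + 47 + 89 + 71 = 400.
Column 3: 62 + 104 + 86 + 53 + 95 = 400.
Column 4: 101 + 68 + 110 + 77 + 44 = 400.
Column 5: 50 + 92 + 59 + 116 + 83 = 400.
Main diagonal: 74 + 80 + 86 + 77 + 83 = 400.
Anti-diagonal: 50 + 68 + 86 + 89 + 107 = 400.
All lines sum to 400.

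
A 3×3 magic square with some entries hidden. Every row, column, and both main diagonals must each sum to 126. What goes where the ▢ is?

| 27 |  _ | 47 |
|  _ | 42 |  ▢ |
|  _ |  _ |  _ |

Using row 1: 27 + 47 + ? → (1,2) = 126 − 74 = 52.
Using column 2: 52 + 42 + ? → (3,2) = 126 − 94 = 32.
Main diagonal: 27 + 42 + ? = 126, so (3,3) = 57.
From anti-diagonal, 126 − (47 + 42) gives (3,1) = 37.
Column 1: 27 + 37 + ? = 126, so (2,1) = 62.
Column 3 must total 126; the given cells sum to 104, so (2,3) = 22.

22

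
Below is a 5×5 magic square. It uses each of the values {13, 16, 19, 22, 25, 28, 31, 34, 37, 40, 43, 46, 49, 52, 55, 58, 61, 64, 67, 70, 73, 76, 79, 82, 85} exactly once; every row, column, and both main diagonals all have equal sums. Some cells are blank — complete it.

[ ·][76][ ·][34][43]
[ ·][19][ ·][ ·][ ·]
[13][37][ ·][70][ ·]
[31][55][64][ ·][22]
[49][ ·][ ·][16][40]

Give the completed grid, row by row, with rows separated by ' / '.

The 25 entries sum to 1225, so each line sums to 1225/5 = 245.
Row 4 must total 245; the given cells sum to 172, so (4,4) = 73.
The remaining cell in column 2 is (5,2) = 245 − 187 = 58.
Column 4 needs 245; the known cells sum to 193, so (2,4) = 52.
Anti-diagonal must total 245; the given cells sum to 199, so (3,3) = 46.
Row 3 needs 245; the known cells sum to 166, so (3,5) = 79.
Using row 5: 49 + 58 + 16 + 40 + ? → (5,3) = 245 − 163 = 82.
The remaining cell in column 5 is (2,5) = 245 − 184 = 61.
From main diagonal, 245 − (19 + 46 + 73 + 40) gives (1,1) = 67.
The remaining cell in row 1 is (1,3) = 245 − 220 = 25.
The remaining cell in column 1 is (2,1) = 245 − 160 = 85.
Using column 3: 25 + 46 + 64 + 82 + ? → (2,3) = 245 − 217 = 28.

67 76 25 34 43 / 85 19 28 52 61 / 13 37 46 70 79 / 31 55 64 73 22 / 49 58 82 16 40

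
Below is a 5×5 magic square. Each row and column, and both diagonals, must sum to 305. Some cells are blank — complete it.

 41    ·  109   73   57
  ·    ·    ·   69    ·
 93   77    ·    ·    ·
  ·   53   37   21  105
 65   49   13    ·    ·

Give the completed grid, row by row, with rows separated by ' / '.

Row 1 needs 305; the known cells sum to 280, so (1,2) = 25.
Row 4 needs 305; the known cells sum to 216, so (4,1) = 89.
Column 1 must total 305; the given cells sum to 288, so (2,1) = 17.
Column 2 must total 305; the given cells sum to 204, so (2,2) = 101.
Anti-diagonal needs 305; the known cells sum to 244, so (3,3) = 61.
Column 3: 109 + 61 + 37 + 13 + ? = 305, so (2,3) = 85.
Main diagonal must total 305; the given cells sum to 224, so (5,5) = 81.
From row 2, 305 − (17 + 101 + 85 + 69) gives (2,5) = 33.
Row 5 needs 305; the known cells sum to 208, so (5,4) = 97.
Column 4 needs 305; the known cells sum to 260, so (3,4) = 45.
From column 5, 305 − (57 + 33 + 105 + 81) gives (3,5) = 29.

41 25 109 73 57 / 17 101 85 69 33 / 93 77 61 45 29 / 89 53 37 21 105 / 65 49 13 97 81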